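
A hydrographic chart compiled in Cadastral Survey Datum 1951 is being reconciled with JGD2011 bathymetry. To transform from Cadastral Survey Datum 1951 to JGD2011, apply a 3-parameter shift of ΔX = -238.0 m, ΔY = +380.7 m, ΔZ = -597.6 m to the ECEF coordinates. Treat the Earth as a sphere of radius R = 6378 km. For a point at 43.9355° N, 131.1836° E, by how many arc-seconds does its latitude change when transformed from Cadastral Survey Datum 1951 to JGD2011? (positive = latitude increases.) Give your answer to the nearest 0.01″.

Δφ = -23.86″

sin φ = 0.693848, cos φ = 0.720121, sin λ = 0.752603, cos λ = -0.658474.
North component: ΔN = −sin φ cos λ·ΔX − sin φ sin λ·ΔY + cos φ·ΔZ = −(0.693848)(-0.658474)(-238.0) − (0.693848)(0.752603)(380.7) + (0.720121)(-597.6) = -737.88 m.
1° of latitude spans πR/180 = 111317 m, so Δφ = -737.88 / 111317 × 3600 = -23.863″.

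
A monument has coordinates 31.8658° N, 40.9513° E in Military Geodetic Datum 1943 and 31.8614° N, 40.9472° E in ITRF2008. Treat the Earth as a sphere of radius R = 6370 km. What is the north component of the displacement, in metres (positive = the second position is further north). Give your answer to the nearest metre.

Δφ = 31.8614° − 31.8658° = -0.0044°; Δλ = 40.9472° − 40.9513° = -0.0041°.
1° along a meridian = πR/180 = 111177 m.
ΔN = Δφ × 111177 = -489.2 m; ΔE = Δλ × 111177 × cos(31.8658°) = -0.0041 × 111177 × 0.849287 = -387.1 m.

ΔN = -489 m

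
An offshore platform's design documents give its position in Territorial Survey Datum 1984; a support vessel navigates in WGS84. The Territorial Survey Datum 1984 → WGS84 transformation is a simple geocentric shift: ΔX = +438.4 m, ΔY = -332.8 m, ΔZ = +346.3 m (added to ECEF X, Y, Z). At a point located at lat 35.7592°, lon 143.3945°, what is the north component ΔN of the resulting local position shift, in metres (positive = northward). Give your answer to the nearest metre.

The local north axis is (−sin φ cos λ, −sin φ sin λ, cos φ), giving ΔN = 205.661 + 115.970 + 281.016 = 602.65 m.

ΔN = 603 m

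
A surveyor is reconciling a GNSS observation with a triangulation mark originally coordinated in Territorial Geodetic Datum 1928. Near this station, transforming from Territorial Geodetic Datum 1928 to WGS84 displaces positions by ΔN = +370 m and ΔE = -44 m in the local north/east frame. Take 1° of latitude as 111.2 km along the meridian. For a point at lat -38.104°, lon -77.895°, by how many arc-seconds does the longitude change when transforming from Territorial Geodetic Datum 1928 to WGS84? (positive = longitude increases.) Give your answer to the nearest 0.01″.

At latitude -38.104°, cos φ = 0.786892.
1° of longitude at this latitude = 111.2 × cos φ = 87.50 km, so Δλ = -44.0 / 87502.4 = -0.0005028° = -1.810″.

Δλ = -1.81″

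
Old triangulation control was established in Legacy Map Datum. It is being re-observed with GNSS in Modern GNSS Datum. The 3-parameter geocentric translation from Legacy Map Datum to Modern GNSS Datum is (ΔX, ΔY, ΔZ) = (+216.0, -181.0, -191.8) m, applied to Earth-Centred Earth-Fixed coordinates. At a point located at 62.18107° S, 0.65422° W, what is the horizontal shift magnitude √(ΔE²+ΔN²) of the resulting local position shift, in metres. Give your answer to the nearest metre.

At φ = -62.18107°, λ = -0.65422°: sin φ = -0.884427, cos φ = 0.466679, sin λ = -0.011418, cos λ = 0.999935.
ΔE = −sin λ·ΔX + cos λ·ΔY = −(-0.011418)·(216.0) + (0.999935)·(-181.0) = -178.52 m.
ΔN = −sin φ cos λ·ΔX − sin φ sin λ·ΔY + cos φ·ΔZ = −(-0.884427)(0.999935)(216.0) − (-0.884427)(-0.011418)(-181.0) + (0.466679)(-191.8) = 103.34 m.
Horizontal magnitude = √(ΔE² + ΔN²) = √((-178.52)² + 103.34²) = 206.28 m.

206 m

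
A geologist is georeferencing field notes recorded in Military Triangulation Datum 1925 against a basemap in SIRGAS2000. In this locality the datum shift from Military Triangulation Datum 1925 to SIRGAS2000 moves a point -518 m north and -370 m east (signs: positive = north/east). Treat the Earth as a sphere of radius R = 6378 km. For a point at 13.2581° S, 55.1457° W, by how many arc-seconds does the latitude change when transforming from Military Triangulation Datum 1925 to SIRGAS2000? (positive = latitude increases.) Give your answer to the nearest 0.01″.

On a sphere of radius R, 1 rad of latitude = R, so Δφ = ΔN / R = -518.0 / 6378000 = -8.1217e-05 rad = -16.752″.

Δφ = -16.75″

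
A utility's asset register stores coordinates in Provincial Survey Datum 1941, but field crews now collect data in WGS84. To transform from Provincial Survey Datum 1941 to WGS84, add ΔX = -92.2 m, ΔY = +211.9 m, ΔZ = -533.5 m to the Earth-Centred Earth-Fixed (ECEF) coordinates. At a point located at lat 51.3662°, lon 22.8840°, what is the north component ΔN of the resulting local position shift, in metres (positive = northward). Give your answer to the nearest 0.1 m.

ΔN = -331.1 m

At φ = 51.3662°, λ = 22.8840°: sin φ = 0.781152, cos φ = 0.624341, sin λ = 0.388867, cos λ = 0.921294.
ΔN = −sin φ cos λ·ΔX − sin φ sin λ·ΔY + cos φ·ΔZ = −(0.781152)(0.921294)(-92.2) − (0.781152)(0.388867)(211.9) + (0.624341)(-533.5) = -331.10 m.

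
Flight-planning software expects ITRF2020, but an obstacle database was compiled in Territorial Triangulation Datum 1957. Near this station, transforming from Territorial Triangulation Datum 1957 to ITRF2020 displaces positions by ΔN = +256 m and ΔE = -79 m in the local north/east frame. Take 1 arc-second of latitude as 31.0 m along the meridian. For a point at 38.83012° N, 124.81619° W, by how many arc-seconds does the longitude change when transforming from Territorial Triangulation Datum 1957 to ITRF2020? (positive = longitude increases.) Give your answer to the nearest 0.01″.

Δλ = -3.27″

At latitude 38.83012°, cos φ = 0.779008.
1″ of longitude at this latitude = 31.00 × cos φ = 24.1493 m, so Δλ = -79.0 / 24.1493 = -3.271″.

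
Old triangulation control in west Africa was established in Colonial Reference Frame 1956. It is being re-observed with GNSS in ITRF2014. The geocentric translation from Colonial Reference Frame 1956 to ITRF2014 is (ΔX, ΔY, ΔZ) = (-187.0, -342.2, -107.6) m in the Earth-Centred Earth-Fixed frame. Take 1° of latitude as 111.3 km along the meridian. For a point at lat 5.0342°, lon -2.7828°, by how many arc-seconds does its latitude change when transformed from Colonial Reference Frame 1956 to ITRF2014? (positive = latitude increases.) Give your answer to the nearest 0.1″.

Δφ = -3.0″

sin φ = 0.087750, cos φ = 0.996142, sin λ = -0.048550, cos λ = 0.998821.
North component: ΔN = −sin φ cos λ·ΔX − sin φ sin λ·ΔY + cos φ·ΔZ = −(0.087750)(0.998821)(-187.0) − (0.087750)(-0.048550)(-342.2) + (0.996142)(-107.6) = -92.25 m.
1° of latitude spans 111300 m, so Δφ = -92.25 / 111300 × 3600 = -2.984″.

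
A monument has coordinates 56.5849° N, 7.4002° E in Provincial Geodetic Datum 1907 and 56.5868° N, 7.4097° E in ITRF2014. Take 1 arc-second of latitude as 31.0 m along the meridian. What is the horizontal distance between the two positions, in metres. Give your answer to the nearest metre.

621 m

Δφ = 56.5868° − 56.5849° = +0.0019°; Δλ = 7.4097° − 7.4002° = +0.0095°.
1° of latitude = 3600 × 31.00 = 111600 m.
ΔN = Δφ × 111600 = 212.0 m; ΔE = Δλ × 111600 × cos(56.5849°) = +0.0095 × 111600 × 0.550701 = 583.9 m.
Distance = √(ΔE² + ΔN²) = √(583.9² + 212.0²) = 621.2 m.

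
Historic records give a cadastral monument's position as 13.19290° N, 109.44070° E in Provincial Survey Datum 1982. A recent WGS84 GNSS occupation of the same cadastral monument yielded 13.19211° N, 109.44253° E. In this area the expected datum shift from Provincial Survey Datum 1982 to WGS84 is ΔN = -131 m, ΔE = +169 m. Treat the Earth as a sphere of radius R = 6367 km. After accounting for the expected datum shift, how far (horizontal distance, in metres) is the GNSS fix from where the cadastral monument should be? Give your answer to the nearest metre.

52 m

Observed coordinate differences: Δφ = -0.00079°, Δλ = +0.00183°.
Converting to metres (1° lat = 111125 m, cos φ = 0.973607): observed ΔN = -87.8 m, observed ΔE = 198.0 m.
Subtracting the expected shift leaves a residual of -87.8 − (-131) = 43.2 m north and 198.0 − (169) = 29.0 m east.
Residual distance = √(43.2² + 29.0²) = 52.0 m.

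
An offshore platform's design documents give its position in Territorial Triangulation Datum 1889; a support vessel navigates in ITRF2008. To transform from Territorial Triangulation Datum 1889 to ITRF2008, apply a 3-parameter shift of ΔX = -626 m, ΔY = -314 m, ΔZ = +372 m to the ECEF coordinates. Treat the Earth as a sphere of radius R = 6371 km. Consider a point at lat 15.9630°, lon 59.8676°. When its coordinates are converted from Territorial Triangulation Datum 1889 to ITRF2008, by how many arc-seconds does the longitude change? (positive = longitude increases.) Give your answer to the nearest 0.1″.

Δλ = 12.9″

sin φ = 0.275017, cos φ = 0.961439, sin λ = 0.864868, cos λ = 0.502000.
East component: ΔE = −sin λ·ΔX + cos λ·ΔY = −(0.864868)(-626) + (0.502000)(-314) = 383.78 m.
1° of latitude spans πR/180 = 111195 m; at latitude φ, 1° of longitude spans that × cos φ = 106907.2 m, so Δλ = 383.78 / 106907.2 × 3600 = 12.923″.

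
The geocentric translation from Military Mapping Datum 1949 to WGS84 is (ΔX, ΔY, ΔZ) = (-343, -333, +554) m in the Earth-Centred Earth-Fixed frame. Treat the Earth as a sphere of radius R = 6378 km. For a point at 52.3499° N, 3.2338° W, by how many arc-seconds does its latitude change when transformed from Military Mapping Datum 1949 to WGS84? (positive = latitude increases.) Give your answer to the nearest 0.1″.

sin φ = 0.791756, cos φ = 0.610838, sin λ = -0.056410, cos λ = 0.998408.
North component: ΔN = −sin φ cos λ·ΔX − sin φ sin λ·ΔY + cos φ·ΔZ = −(0.791756)(0.998408)(-343) − (0.791756)(-0.056410)(-333) + (0.610838)(554) = 594.67 m.
1° of latitude spans πR/180 = 111317 m, so Δφ = 594.67 / 111317 × 3600 = 19.232″.

Δφ = 19.2″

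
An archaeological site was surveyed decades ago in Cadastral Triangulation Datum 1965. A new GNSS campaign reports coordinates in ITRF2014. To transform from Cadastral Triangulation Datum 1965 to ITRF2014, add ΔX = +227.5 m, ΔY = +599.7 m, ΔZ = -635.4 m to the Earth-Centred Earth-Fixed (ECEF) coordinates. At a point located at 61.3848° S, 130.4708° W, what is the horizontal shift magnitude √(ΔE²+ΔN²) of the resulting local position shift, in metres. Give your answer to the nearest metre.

862 m

At φ = -61.3848°, λ = -130.4708°: sin φ = -0.877856, cos φ = 0.478925, sin λ = -0.760737, cos λ = -0.649060.
ΔE = −sin λ·ΔX + cos λ·ΔY = −(-0.760737)·(227.5) + (-0.649060)·(599.7) = -216.17 m.
ΔN = −sin φ cos λ·ΔX − sin φ sin λ·ΔY + cos φ·ΔZ = −(-0.877856)(-0.649060)(227.5) − (-0.877856)(-0.760737)(599.7) + (0.478925)(-635.4) = -834.42 m.
Horizontal magnitude = √(ΔE² + ΔN²) = √((-216.17)² + (-834.42)²) = 861.97 m.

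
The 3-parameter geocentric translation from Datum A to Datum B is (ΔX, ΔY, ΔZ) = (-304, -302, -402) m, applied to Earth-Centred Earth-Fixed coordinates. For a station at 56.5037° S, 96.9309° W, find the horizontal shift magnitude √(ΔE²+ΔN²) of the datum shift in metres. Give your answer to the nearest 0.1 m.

The local east axis at (φ, λ) is (−sin λ, cos λ, 0), so ΔE = −sin(-96.9309°)·(-304) + cos(-96.9309°)·(-302) = -265.34 m.
The local north axis is (−sin φ cos λ, −sin φ sin λ, cos φ), giving ΔN = 30.592 + 250.004 − 221.857 = 58.74 m.
Horizontal magnitude = √(ΔE² + ΔN²) = √((-265.34)² + 58.74²) = 271.76 m.

271.8 m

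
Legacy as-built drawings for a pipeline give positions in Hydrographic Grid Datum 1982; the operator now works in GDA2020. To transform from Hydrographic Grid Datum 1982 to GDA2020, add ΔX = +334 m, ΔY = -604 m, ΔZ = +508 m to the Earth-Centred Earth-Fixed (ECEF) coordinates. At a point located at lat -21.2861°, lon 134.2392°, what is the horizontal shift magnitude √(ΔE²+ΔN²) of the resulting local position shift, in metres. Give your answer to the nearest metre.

295 m

At φ = -21.2861°, λ = 134.2392°: sin φ = -0.363025, cos φ = 0.931779, sin λ = 0.716433, cos λ = -0.697655.
ΔE = −sin λ·ΔX + cos λ·ΔY = −(0.716433)·(334) + (-0.697655)·(-604) = 182.10 m.
ΔN = −sin φ cos λ·ΔX − sin φ sin λ·ΔY + cos φ·ΔZ = −(-0.363025)(-0.697655)(334) − (-0.363025)(0.716433)(-604) + (0.931779)(508) = 231.66 m.
Horizontal magnitude = √(ΔE² + ΔN²) = √(182.10² + 231.66²) = 294.66 m.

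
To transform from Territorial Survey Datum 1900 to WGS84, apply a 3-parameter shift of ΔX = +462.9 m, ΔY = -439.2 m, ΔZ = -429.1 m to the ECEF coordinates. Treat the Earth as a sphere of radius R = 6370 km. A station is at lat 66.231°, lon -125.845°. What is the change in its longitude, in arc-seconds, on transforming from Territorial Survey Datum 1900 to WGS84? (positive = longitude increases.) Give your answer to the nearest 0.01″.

Δλ = 50.81″

sin φ = 0.915178, cos φ = 0.403050, sin λ = -0.810604, cos λ = -0.585595.
East component: ΔE = −sin λ·ΔX + cos λ·ΔY = −(-0.810604)(462.9) + (-0.585595)(-439.2) = 632.42 m.
1° of latitude spans πR/180 = 111177 m; at latitude φ, 1° of longitude spans that × cos φ = 44810.1 m, so Δλ = 632.42 / 44810.1 × 3600 = 50.808″.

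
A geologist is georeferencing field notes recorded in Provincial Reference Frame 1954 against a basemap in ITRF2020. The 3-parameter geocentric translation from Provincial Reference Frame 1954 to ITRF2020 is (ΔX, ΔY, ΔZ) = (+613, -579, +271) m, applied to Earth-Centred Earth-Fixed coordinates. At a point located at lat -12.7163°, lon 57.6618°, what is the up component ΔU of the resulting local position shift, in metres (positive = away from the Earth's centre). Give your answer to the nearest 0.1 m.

ΔU = -217.0 m

The local up (radial) axis is (cos φ cos λ, cos φ sin λ, sin φ), giving ΔU = 319.861 − 477.201 − 59.654 = -216.99 m.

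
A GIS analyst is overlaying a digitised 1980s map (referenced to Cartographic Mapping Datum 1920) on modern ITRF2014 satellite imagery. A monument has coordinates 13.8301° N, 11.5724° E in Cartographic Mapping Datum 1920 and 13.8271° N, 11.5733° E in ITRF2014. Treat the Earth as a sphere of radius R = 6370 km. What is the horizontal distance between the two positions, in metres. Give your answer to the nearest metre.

347 m

Δφ = 13.8271° − 13.8301° = -0.0030°; Δλ = 11.5733° − 11.5724° = +0.0009°.
1° along a meridian = πR/180 = 111177 m.
ΔN = Δφ × 111177 = -333.5 m; ΔE = Δλ × 111177 × cos(13.8301°) = +0.0009 × 111177 × 0.971009 = 97.2 m.
Distance = √(ΔE² + ΔN²) = √(97.2² + (-333.5)²) = 347.4 m.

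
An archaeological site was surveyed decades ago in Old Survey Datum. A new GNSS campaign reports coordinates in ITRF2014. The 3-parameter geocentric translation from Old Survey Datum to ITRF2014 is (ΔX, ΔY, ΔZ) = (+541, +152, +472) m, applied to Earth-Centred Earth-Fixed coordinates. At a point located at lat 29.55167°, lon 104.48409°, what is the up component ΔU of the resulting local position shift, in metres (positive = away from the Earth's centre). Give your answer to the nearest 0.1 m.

ΔU = 243.1 m

At φ = 29.55167°, λ = 104.48409°: sin φ = 0.493208, cos φ = 0.869911, sin λ = 0.968217, cos λ = -0.250111.
ΔU = cos φ cos λ·ΔX + cos φ sin λ·ΔY + sin φ·ΔZ = (0.869911)(-0.250111)(541) + (0.869911)(0.968217)(152) + (0.493208)(472) = 243.11 m.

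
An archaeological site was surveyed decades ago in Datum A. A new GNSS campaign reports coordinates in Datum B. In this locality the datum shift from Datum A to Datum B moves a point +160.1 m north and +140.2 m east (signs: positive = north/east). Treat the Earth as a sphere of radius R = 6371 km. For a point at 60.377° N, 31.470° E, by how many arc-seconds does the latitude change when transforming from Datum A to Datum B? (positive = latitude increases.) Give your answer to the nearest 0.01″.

Δφ = 5.18″

On a sphere of radius R, 1 rad of latitude = R, so Δφ = ΔN / R = 160.1 / 6371000 = 2.5129e-05 rad = 5.183″.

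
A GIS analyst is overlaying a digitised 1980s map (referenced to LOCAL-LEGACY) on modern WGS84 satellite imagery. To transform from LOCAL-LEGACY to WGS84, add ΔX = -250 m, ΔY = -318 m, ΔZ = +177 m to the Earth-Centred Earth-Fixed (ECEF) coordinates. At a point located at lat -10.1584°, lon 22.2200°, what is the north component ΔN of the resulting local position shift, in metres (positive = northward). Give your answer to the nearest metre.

ΔN = 112 m

At φ = -10.1584°, λ = 22.2200°: sin φ = -0.176370, cos φ = 0.984324, sin λ = 0.378164, cos λ = 0.925739.
ΔN = −sin φ cos λ·ΔX − sin φ sin λ·ΔY + cos φ·ΔZ = −(-0.176370)(0.925739)(-250) − (-0.176370)(0.378164)(-318) + (0.984324)(177) = 112.20 m.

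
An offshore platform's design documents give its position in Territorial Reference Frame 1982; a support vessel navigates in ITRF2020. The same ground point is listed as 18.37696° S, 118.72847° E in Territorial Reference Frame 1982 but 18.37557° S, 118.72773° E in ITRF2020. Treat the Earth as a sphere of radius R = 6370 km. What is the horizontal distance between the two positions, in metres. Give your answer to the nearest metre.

173 m

Δφ = -18.37557° − -18.37696° = +0.00139°; Δλ = 118.72773° − 118.72847° = -0.00074°.
1° along a meridian = πR/180 = 111177 m.
ΔN = Δφ × 111177 = 154.5 m; ΔE = Δλ × 111177 × cos(-18.37696°) = -0.00074 × 111177 × 0.949003 = -78.1 m.
Distance = √(ΔE² + ΔN²) = √((-78.1)² + 154.5²) = 173.1 m.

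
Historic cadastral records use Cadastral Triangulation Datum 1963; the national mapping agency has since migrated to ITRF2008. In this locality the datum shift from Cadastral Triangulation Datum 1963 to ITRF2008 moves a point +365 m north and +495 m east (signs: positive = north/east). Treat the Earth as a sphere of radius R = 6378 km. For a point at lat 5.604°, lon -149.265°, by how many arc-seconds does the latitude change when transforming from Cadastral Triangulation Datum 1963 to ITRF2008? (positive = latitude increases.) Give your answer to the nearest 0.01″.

On a sphere of radius R, 1 rad of latitude = R, so Δφ = ΔN / R = 365.0 / 6378000 = 5.7228e-05 rad = 11.804″.

Δφ = 11.80″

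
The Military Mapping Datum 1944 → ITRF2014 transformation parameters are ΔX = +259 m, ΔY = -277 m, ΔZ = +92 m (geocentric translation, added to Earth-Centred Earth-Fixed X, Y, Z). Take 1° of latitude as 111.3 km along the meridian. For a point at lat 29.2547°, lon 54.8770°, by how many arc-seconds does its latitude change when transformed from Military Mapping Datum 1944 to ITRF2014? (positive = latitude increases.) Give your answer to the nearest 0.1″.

Δφ = 3.8″

sin φ = 0.488693, cos φ = 0.872456, sin λ = 0.817919, cos λ = 0.575334.
North component: ΔN = −sin φ cos λ·ΔX − sin φ sin λ·ΔY + cos φ·ΔZ = −(0.488693)(0.575334)(259) − (0.488693)(0.817919)(-277) + (0.872456)(92) = 118.17 m.
1° of latitude spans 111300 m, so Δφ = 118.17 / 111300 × 3600 = 3.822″.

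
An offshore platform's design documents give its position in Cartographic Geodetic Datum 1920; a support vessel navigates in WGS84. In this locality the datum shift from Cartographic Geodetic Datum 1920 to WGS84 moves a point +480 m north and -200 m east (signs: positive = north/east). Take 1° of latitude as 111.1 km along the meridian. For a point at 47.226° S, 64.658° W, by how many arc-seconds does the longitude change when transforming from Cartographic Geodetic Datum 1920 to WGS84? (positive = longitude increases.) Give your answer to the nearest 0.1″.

Δλ = -9.5″

At latitude -47.226°, cos φ = 0.679108.
1° of longitude at this latitude = 111.1 × cos φ = 75.45 km, so Δλ = -200.0 / 75448.9 = -0.0026508° = -9.543″.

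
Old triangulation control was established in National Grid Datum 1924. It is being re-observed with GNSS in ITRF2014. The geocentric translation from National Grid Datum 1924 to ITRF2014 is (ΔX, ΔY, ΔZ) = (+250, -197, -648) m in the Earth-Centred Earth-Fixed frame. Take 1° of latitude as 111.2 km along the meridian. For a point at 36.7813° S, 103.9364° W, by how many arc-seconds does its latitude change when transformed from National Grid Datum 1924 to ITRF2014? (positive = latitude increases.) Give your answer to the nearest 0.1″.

sin φ = -0.598762, cos φ = 0.800927, sin λ = -0.970564, cos λ = -0.240845.
North component: ΔN = −sin φ cos λ·ΔX − sin φ sin λ·ΔY + cos φ·ΔZ = −(-0.598762)(-0.240845)(250) − (-0.598762)(-0.970564)(-197) + (0.800927)(-648) = -440.57 m.
1° of latitude spans 111200 m, so Δφ = -440.57 / 111200 × 3600 = -14.263″.

Δφ = -14.3″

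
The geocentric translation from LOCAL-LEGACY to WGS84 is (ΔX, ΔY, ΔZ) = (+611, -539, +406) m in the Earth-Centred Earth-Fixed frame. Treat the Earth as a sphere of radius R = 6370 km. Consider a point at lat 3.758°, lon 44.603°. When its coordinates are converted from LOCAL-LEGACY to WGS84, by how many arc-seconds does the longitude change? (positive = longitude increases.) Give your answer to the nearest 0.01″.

Δλ = -26.38″

sin φ = 0.065542, cos φ = 0.997850, sin λ = 0.702190, cos λ = 0.711989.
East component: ΔE = −sin λ·ΔX + cos λ·ΔY = −(0.702190)(611) + (0.711989)(-539) = -812.80 m.
1° of latitude spans πR/180 = 111177 m; at latitude φ, 1° of longitude spans that × cos φ = 110938.4 m, so Δλ = -812.80 / 110938.4 × 3600 = -26.376″.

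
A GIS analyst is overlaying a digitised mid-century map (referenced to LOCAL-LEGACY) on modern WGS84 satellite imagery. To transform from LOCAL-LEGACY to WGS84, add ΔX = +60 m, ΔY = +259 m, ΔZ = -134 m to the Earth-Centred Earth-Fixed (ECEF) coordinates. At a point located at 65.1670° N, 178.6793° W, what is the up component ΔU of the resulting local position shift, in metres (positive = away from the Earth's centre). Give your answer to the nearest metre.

ΔU = -149 m

The local up (radial) axis is (cos φ cos λ, cos φ sin λ, sin φ), giving ΔU = -25.192 − 2.507 − 121.610 = -149.31 m.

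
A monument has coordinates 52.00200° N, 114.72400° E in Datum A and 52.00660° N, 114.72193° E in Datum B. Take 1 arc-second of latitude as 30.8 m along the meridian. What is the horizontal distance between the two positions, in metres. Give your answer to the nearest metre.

529 m

Δφ = 52.00660° − 52.00200° = +0.00460°; Δλ = 114.72193° − 114.72400° = -0.00207°.
1° of latitude = 3600 × 30.80 = 110880 m.
ΔN = Δφ × 110880 = 510.0 m; ΔE = Δλ × 110880 × cos(52.00200°) = -0.00207 × 110880 × 0.615634 = -141.3 m.
Distance = √(ΔE² + ΔN²) = √((-141.3)² + 510.0²) = 529.3 m.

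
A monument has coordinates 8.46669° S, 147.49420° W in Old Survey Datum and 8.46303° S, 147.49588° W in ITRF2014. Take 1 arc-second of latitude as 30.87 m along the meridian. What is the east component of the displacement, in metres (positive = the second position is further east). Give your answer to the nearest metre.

ΔE = -185 m

Δφ = -8.46303° − -8.46669° = +0.00366°; Δλ = -147.49588° − -147.49420° = -0.00168°.
1° of latitude = 3600 × 30.87 = 111132 m.
ΔN = Δφ × 111132 = 406.7 m; ΔE = Δλ × 111132 × cos(-8.46669°) = -0.00168 × 111132 × 0.989102 = -184.7 m.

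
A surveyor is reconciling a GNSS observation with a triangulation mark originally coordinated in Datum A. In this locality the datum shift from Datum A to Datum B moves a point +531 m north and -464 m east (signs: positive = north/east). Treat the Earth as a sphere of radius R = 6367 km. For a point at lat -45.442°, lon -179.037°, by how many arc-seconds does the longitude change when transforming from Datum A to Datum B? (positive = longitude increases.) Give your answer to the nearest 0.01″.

At latitude -45.442°, cos φ = 0.701631.
One radian of longitude at latitude φ spans R cos φ, so Δλ = ΔE / (R cos φ) = -464.0 / (6367000 × 0.701631) = -1.0387e-04 rad = -21.424″.

Δλ = -21.42″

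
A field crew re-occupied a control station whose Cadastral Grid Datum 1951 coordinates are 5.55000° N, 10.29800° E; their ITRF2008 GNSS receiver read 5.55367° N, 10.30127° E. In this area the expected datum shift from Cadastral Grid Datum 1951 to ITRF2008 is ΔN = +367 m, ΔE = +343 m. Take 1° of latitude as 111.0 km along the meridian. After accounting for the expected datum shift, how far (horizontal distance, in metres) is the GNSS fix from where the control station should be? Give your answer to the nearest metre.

Observed coordinate differences: Δφ = +0.00367°, Δλ = +0.00327°.
Converting to metres (1° lat = 111000 m, cos φ = 0.995312): observed ΔN = 407.4 m, observed ΔE = 361.3 m.
Subtracting the expected shift leaves a residual of 407.4 − (367) = 40.4 m north and 361.3 − (343) = 18.3 m east.
Residual distance = √(40.4² + 18.3²) = 44.3 m.

44 m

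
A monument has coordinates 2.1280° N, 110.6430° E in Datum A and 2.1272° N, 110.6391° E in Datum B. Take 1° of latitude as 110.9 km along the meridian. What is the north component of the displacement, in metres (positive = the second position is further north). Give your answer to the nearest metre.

Δφ = 2.1272° − 2.1280° = -0.0008°; Δλ = 110.6391° − 110.6430° = -0.0039°.
ΔN = Δφ × 110900 = -88.7 m; ΔE = Δλ × 110900 × cos(2.1280°) = -0.0039 × 110900 × 0.999310 = -432.2 m.

ΔN = -89 m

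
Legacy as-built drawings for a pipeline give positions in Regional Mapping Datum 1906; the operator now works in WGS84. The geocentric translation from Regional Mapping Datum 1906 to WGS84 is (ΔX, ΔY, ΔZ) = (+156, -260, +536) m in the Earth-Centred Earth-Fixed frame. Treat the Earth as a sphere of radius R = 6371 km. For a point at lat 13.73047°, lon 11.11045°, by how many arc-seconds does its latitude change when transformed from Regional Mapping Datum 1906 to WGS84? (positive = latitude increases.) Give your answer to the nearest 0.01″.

Δφ = 16.07″

sin φ = 0.237355, cos φ = 0.971423, sin λ = 0.192701, cos λ = 0.981258.
North component: ΔN = −sin φ cos λ·ΔX − sin φ sin λ·ΔY + cos φ·ΔZ = −(0.237355)(0.981258)(156) − (0.237355)(0.192701)(-260) + (0.971423)(536) = 496.24 m.
1° of latitude spans πR/180 = 111195 m, so Δφ = 496.24 / 111195 × 3600 = 16.066″.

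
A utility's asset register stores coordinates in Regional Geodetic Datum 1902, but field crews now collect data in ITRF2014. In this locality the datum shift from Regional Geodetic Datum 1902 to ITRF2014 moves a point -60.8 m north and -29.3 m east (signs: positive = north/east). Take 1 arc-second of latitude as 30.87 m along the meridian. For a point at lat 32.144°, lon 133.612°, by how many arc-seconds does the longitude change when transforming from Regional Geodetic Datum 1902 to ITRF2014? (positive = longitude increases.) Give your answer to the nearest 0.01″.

At latitude 32.144°, cos φ = 0.846714.
1″ of longitude at this latitude = 30.87 × cos φ = 26.1380 m, so Δλ = -29.3 / 26.1380 = -1.121″.

Δλ = -1.12″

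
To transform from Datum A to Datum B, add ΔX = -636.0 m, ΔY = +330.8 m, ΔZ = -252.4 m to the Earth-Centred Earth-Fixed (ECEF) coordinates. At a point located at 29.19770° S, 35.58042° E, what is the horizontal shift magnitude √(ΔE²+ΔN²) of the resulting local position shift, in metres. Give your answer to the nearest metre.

At φ = -29.19770°, λ = 35.58042°: sin φ = -0.487825, cos φ = 0.872942, sin λ = 0.581845, cos λ = 0.813300.
ΔE = −sin λ·ΔX + cos λ·ΔY = −(0.581845)·(-636.0) + (0.813300)·(330.8) = 639.09 m.
ΔN = −sin φ cos λ·ΔX − sin φ sin λ·ΔY + cos φ·ΔZ = −(-0.487825)(0.813300)(-636.0) − (-0.487825)(0.581845)(330.8) + (0.872942)(-252.4) = -378.77 m.
Horizontal magnitude = √(ΔE² + ΔN²) = √(639.09² + (-378.77)²) = 742.90 m.

743 m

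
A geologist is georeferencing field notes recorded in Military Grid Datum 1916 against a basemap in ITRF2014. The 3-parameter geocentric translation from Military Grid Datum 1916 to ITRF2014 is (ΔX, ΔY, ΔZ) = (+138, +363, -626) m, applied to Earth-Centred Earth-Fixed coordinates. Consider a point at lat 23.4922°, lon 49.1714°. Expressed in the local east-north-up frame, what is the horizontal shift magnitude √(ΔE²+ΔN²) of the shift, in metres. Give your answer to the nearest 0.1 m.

The local east axis at (φ, λ) is (−sin λ, cos λ, 0), so ΔE = −sin(49.1714°)·138 + cos(49.1714°)·363 = 132.91 m.
The local north axis is (−sin φ cos λ, −sin φ sin λ, cos φ), giving ΔN = -35.966 − 109.490 − 574.114 = -719.57 m.
Horizontal magnitude = √(ΔE² + ΔN²) = √(132.91² + (-719.57)²) = 731.74 m.

731.7 m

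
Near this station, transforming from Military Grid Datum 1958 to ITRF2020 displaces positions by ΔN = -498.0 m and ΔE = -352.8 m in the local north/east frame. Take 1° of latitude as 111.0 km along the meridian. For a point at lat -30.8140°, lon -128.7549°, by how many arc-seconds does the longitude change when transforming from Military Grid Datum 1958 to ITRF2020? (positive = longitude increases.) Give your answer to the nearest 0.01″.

At latitude -30.8140°, cos φ = 0.858835.
1° of longitude at this latitude = 111.0 × cos φ = 95.33 km, so Δλ = -352.8 / 95330.7 = -0.0037008° = -13.323″.

Δλ = -13.32″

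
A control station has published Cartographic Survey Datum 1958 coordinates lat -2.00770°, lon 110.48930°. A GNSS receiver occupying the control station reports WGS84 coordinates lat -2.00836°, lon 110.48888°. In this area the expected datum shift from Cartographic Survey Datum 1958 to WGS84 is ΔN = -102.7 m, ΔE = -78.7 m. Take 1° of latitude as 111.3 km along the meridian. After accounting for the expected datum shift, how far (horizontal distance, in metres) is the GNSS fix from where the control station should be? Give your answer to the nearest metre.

43 m

Observed coordinate differences: Δφ = -0.00066°, Δλ = -0.00042°.
Converting to metres (1° lat = 111300 m, cos φ = 0.999386): observed ΔN = -73.5 m, observed ΔE = -46.7 m.
Subtracting the expected shift leaves a residual of -73.5 − (-102.7) = 29.2 m north and -46.7 − (-78.7) = 32.0 m east.
Residual distance = √(29.2² + 32.0²) = 43.3 m.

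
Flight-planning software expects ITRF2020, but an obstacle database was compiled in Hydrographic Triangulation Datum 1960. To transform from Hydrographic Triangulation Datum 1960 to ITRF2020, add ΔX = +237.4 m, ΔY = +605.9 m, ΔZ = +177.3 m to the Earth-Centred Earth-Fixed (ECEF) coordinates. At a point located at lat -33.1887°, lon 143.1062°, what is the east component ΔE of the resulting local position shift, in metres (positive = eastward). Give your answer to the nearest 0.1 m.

ΔE = -627.1 m

The local east axis at (φ, λ) is (−sin λ, cos λ, 0), so ΔE = −sin(143.1062°)·237.4 + cos(143.1062°)·605.9 = -627.09 m.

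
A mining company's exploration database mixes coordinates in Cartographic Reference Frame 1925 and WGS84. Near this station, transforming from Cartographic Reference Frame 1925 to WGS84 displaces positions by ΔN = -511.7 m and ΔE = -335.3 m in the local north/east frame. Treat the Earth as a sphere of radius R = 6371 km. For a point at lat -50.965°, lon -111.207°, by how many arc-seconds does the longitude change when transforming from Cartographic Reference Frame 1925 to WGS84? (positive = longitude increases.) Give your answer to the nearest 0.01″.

Δλ = -17.24″

At latitude -50.965°, cos φ = 0.629795.
One radian of longitude at latitude φ spans R cos φ, so Δλ = ΔE / (R cos φ) = -335.3 / (6371000 × 0.629795) = -8.3565e-05 rad = -17.237″.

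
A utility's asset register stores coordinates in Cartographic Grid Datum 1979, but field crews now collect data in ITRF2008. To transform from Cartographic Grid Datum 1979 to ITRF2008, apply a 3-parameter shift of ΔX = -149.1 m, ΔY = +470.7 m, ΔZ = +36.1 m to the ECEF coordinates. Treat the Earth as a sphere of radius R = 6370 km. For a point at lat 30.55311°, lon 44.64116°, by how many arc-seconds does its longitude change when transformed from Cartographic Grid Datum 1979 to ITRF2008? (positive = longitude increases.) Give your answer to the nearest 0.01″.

sin φ = 0.508337, cos φ = 0.861158, sin λ = 0.702664, cos λ = 0.711521.
East component: ΔE = −sin λ·ΔX + cos λ·ΔY = −(0.702664)(-149.1) + (0.711521)(470.7) = 439.68 m.
1° of latitude spans πR/180 = 111177 m; at latitude φ, 1° of longitude spans that × cos φ = 95741.4 m, so Δλ = 439.68 / 95741.4 × 3600 = 16.533″.

Δλ = 16.53″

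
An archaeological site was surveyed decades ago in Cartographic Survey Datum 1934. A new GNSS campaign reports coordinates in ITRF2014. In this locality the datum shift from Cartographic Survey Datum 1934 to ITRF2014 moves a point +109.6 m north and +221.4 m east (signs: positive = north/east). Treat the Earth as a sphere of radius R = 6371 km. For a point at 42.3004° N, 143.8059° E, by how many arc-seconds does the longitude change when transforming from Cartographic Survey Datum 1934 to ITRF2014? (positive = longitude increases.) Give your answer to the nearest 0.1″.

Δλ = 9.7″

At latitude 42.3004°, cos φ = 0.739626.
One radian of longitude at latitude φ spans R cos φ, so Δλ = ΔE / (R cos φ) = 221.4 / (6371000 × 0.739626) = 4.6985e-05 rad = 9.691″.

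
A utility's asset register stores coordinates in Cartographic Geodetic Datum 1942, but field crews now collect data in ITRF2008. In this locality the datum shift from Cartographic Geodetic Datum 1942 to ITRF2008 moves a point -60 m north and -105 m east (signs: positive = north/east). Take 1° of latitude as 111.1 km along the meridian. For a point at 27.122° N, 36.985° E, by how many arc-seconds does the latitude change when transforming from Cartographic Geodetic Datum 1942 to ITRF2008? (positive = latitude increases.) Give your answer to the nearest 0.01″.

Δφ = -1.94″

1° of latitude = 111.1 km, so Δφ = -60.0 / 111100 = -0.0005401° = -1.944″.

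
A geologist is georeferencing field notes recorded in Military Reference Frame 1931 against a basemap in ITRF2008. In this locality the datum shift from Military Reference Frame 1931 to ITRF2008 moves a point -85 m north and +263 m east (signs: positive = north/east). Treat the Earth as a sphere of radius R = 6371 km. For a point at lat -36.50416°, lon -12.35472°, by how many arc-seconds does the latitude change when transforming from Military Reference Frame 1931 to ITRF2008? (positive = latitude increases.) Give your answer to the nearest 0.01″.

On a sphere of radius R, 1 rad of latitude = R, so Δφ = ΔN / R = -85.0 / 6371000 = -1.3342e-05 rad = -2.752″.

Δφ = -2.75″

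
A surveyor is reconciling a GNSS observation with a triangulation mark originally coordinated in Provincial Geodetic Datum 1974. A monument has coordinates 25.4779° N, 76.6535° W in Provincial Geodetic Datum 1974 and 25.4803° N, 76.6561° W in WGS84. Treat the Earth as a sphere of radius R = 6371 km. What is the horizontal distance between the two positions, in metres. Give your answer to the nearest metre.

373 m

Δφ = 25.4803° − 25.4779° = +0.0024°; Δλ = -76.6561° − -76.6535° = -0.0026°.
1° along a meridian = πR/180 = 111195 m.
ΔN = Δφ × 111195 = 266.9 m; ΔE = Δλ × 111195 × cos(25.4779°) = -0.0026 × 111195 × 0.902751 = -261.0 m.
Distance = √(ΔE² + ΔN²) = √((-261.0)² + 266.9²) = 373.3 m.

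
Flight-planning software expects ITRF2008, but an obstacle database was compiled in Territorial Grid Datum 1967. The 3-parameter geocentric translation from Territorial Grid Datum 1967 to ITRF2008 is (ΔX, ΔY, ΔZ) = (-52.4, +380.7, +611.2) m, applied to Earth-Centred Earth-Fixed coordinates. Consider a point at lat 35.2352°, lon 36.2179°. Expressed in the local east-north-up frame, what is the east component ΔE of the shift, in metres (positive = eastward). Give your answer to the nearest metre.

At φ = 35.2352°, λ = 36.2179°: sin φ = 0.576934, cos φ = 0.816791, sin λ = 0.590858, cos λ = 0.806776.
ΔE = −sin λ·ΔX + cos λ·ΔY = −(0.590858)·(-52.4) + (0.806776)·(380.7) = 338.10 m.

ΔE = 338 m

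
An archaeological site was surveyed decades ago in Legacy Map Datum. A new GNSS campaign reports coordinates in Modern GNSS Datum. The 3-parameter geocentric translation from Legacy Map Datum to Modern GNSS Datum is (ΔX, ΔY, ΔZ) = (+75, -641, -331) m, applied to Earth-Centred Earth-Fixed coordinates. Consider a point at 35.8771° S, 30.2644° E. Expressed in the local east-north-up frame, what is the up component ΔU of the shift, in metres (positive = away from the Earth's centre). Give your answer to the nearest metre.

The local up (radial) axis is (cos φ cos λ, cos φ sin λ, sin φ), giving ΔU = 52.488 − 261.766 + 193.982 = -15.30 m.

ΔU = -15 m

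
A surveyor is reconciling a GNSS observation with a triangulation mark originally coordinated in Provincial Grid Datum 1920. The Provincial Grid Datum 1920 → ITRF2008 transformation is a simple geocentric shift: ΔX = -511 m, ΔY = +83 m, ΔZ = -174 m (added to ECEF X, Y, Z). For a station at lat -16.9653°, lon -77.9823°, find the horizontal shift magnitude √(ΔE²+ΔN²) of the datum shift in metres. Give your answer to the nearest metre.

At φ = -16.9653°, λ = -77.9823°: sin φ = -0.291792, cos φ = 0.956482, sin λ = -0.978083, cos λ = 0.208214.
ΔE = −sin λ·ΔX + cos λ·ΔY = −(-0.978083)·(-511) + (0.208214)·(83) = -482.52 m.
ΔN = −sin φ cos λ·ΔX − sin φ sin λ·ΔY + cos φ·ΔZ = −(-0.291792)(0.208214)(-511) − (-0.291792)(-0.978083)(83) + (0.956482)(-174) = -221.16 m.
Horizontal magnitude = √(ΔE² + ΔN²) = √((-482.52)² + (-221.16)²) = 530.79 m.

531 m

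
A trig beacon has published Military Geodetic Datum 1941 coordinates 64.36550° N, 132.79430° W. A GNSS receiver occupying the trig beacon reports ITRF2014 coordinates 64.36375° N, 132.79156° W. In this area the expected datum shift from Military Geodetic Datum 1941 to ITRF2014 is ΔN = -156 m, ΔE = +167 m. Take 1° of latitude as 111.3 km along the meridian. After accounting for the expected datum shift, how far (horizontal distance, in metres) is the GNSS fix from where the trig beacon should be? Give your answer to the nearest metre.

Observed coordinate differences: Δφ = -0.00175°, Δλ = +0.00274°.
Converting to metres (1° lat = 111300 m, cos φ = 0.432629): observed ΔN = -194.8 m, observed ΔE = 131.9 m.
Subtracting the expected shift leaves a residual of -194.8 − (-156) = -38.8 m north and 131.9 − (167) = -35.1 m east.
Residual distance = √((-38.8)² + (-35.1)²) = 52.3 m.

52 m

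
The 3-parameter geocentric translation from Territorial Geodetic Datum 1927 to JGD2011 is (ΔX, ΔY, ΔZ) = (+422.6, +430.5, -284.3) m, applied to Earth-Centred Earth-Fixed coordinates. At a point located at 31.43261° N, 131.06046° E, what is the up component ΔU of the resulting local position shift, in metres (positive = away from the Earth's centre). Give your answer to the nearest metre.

ΔU = -108 m

The local up (radial) axis is (cos φ cos λ, cos φ sin λ, sin φ), giving ΔU = -236.852 + 276.970 − 148.261 = -108.14 m.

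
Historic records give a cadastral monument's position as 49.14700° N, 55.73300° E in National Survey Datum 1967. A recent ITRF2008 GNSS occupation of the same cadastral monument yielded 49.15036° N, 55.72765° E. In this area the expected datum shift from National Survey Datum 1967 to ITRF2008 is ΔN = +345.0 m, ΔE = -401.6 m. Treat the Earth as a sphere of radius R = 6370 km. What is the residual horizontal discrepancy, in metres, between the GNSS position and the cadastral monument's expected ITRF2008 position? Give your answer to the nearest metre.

Observed coordinate differences: Δφ = +0.00336°, Δλ = -0.00535°.
Converting to metres (1° lat = 111177 m, cos φ = 0.654121): observed ΔN = 373.6 m, observed ΔE = -389.1 m.
Subtracting the expected shift leaves a residual of 373.6 − (345.0) = 28.6 m north and -389.1 − (-401.6) = 12.5 m east.
Residual distance = √(28.6² + 12.5²) = 31.2 m.

31 m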